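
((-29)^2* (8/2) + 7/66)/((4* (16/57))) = 4218589/1408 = 2996.16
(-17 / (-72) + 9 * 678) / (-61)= -439361 / 4392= -100.04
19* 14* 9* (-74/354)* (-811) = 23945586/59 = 405857.39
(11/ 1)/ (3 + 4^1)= 11/ 7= 1.57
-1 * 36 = -36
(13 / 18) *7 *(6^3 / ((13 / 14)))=1176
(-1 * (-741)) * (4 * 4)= 11856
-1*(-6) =6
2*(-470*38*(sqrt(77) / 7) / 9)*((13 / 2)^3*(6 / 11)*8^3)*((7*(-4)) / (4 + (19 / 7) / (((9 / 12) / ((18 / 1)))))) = 70315248640*sqrt(77) / 3993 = 154523867.44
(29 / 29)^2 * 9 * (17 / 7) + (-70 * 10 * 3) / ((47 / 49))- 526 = -886163 / 329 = -2693.50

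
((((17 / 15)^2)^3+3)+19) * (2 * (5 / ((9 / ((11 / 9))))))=6044089018 / 184528125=32.75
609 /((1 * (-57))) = -203 /19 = -10.68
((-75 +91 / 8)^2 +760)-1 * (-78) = 4886.14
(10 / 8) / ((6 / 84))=35 / 2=17.50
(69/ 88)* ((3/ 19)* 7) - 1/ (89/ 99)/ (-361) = 2458971/ 2827352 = 0.87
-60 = -60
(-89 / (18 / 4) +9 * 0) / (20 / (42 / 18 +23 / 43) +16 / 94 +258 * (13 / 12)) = -619084 / 8972505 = -0.07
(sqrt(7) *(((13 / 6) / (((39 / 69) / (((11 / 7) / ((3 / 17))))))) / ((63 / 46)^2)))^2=20706668009764 / 8931928887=2318.28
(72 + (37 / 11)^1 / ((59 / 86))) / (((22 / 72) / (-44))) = -7187040 / 649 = -11074.02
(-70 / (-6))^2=1225 / 9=136.11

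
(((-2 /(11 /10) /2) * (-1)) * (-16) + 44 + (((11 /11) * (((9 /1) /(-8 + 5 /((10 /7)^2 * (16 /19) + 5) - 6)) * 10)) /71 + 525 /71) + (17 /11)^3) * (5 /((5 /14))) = 1785379592 /3153139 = 566.22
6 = 6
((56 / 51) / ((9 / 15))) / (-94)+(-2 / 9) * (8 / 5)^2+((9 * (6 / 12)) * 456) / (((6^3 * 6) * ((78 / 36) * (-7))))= -22666229 / 32719050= -0.69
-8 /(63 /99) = -12.57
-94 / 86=-47 / 43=-1.09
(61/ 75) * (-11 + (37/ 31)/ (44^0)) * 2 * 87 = -1075552/ 775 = -1387.81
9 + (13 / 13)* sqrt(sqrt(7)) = 7^(1 / 4) + 9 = 10.63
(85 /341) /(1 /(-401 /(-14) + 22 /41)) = 1423665 /195734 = 7.27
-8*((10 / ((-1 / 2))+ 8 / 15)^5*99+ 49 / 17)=3175746632528072 / 1434375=2214028153.40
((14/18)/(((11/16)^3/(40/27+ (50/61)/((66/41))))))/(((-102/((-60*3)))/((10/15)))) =20681113600/3689400231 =5.61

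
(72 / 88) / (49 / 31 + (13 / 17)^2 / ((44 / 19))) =107508 / 240875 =0.45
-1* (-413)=413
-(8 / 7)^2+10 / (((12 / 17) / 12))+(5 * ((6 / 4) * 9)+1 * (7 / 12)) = 139225 / 588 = 236.78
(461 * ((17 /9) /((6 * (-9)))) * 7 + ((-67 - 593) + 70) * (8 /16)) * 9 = -198229 /54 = -3670.91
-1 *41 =-41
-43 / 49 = -0.88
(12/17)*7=84/17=4.94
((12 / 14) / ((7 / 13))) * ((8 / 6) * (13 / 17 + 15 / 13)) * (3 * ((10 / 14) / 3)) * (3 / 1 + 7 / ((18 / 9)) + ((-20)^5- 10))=-3192474080 / 343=-9307504.61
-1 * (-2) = 2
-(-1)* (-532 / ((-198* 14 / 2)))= 38 / 99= 0.38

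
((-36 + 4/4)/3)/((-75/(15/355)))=7/1065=0.01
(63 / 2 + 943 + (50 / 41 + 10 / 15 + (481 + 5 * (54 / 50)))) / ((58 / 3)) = 75.66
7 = 7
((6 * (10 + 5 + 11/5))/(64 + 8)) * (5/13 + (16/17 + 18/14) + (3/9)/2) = 1108841/278460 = 3.98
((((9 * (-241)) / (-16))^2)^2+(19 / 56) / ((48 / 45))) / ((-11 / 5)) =-774651297824835 / 5046272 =-153509620.14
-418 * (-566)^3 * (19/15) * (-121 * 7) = -1219726857083504/15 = -81315123805566.93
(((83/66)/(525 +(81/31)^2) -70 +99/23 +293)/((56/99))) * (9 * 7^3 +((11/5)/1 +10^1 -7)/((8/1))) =10890205567914781/8777050240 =1240759.17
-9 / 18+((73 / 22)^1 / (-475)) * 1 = -0.51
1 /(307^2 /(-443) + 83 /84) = -37212 /7880147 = -0.00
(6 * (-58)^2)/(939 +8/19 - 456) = 383496/9185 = 41.75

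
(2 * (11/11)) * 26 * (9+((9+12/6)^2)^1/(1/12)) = 75972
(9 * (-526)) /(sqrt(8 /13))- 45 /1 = -2367 * sqrt(26) /2- 45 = -6079.69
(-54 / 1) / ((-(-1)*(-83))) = 54 / 83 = 0.65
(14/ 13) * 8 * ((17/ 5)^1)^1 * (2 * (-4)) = -15232/ 65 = -234.34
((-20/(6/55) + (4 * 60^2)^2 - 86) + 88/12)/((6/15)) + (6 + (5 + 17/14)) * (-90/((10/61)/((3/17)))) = 123378762473/238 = 518398161.65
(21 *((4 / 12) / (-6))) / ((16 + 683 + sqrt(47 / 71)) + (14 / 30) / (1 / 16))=-0.00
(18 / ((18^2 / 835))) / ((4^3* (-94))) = -835 / 108288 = -0.01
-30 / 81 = -10 / 27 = -0.37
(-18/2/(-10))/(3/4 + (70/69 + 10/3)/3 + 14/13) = 0.27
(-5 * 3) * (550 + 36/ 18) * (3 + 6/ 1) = -74520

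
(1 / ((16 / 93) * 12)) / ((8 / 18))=279 / 256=1.09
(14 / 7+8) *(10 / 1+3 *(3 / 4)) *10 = 1225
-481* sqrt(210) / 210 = -33.19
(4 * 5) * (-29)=-580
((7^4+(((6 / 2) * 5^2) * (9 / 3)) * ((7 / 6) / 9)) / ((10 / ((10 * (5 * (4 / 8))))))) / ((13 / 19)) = 8879.46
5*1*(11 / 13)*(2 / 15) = 22 / 39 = 0.56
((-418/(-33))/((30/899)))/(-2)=-17081/90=-189.79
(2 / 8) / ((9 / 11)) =11 / 36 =0.31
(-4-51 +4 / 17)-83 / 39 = -37720 / 663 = -56.89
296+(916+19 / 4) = 4867 / 4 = 1216.75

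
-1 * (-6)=6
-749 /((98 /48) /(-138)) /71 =354384 /497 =713.05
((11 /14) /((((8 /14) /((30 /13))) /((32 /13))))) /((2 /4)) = 2640 /169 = 15.62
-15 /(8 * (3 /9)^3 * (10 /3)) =-243 /16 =-15.19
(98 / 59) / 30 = 49 / 885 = 0.06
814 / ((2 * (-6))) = -407 / 6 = -67.83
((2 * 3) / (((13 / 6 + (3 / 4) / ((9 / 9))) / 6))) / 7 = 432 / 245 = 1.76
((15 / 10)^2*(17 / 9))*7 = 119 / 4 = 29.75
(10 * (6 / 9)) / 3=20 / 9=2.22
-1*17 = -17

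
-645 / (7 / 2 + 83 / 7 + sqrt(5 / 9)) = -3494610 / 83009 + 75852 * sqrt(5) / 83009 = -40.06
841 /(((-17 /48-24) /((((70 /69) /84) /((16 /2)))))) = -4205 /80661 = -0.05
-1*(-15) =15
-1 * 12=-12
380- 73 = 307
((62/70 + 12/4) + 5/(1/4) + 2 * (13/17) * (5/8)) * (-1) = -59123/2380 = -24.84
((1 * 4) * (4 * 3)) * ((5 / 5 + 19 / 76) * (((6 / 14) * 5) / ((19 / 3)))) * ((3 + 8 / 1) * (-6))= -178200 / 133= -1339.85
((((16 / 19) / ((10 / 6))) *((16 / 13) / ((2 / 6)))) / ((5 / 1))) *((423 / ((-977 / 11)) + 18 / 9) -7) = -1156608 / 317525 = -3.64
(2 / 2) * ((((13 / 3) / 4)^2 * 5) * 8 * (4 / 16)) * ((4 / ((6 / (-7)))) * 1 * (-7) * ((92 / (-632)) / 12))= -952315 / 204768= -4.65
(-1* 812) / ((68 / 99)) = -20097 / 17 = -1182.18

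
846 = 846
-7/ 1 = -7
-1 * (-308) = 308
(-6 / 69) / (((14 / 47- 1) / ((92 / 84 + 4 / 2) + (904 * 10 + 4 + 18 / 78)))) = 232172480 / 207207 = 1120.49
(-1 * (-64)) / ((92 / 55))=880 / 23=38.26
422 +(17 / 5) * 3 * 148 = 9658 / 5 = 1931.60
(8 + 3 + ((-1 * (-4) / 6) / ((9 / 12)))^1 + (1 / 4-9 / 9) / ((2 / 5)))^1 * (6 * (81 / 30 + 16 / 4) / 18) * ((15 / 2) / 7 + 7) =779813 / 4320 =180.51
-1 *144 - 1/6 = -865/6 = -144.17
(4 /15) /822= 2 /6165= 0.00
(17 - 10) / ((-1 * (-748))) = 7 / 748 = 0.01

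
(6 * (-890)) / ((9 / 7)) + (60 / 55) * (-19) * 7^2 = -170576 / 33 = -5168.97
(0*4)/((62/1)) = 0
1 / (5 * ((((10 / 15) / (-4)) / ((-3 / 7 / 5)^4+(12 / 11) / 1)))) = -108050346 / 82534375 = -1.31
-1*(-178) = 178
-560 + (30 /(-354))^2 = -1949335 /3481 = -559.99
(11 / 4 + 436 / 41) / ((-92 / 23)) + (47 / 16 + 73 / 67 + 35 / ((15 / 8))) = 637777 / 32964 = 19.35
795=795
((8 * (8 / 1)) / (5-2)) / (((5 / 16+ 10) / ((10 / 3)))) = 2048 / 297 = 6.90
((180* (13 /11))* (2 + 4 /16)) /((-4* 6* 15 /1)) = -117 /88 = -1.33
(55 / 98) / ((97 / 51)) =2805 / 9506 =0.30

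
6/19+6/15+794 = 75498/95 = 794.72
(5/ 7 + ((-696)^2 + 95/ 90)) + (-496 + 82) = 60984475/ 126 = 484003.77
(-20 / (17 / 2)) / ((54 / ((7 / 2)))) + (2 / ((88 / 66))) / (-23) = -4597 / 21114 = -0.22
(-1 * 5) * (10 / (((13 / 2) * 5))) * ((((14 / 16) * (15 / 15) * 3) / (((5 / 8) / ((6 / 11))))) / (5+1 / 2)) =-1008 / 1573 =-0.64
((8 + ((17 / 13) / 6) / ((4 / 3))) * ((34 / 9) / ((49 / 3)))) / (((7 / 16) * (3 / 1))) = 19244 / 13377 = 1.44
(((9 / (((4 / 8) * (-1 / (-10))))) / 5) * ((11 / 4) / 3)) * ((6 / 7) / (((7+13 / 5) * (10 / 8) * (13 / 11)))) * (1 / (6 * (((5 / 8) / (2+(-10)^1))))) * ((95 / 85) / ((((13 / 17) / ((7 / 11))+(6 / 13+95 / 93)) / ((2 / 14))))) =-155496 / 614495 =-0.25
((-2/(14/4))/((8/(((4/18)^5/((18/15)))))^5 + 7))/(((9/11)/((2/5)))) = -1760000/10990300293574571281527841941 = -0.00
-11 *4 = -44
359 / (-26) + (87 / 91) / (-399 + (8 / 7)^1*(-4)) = -1014349 / 73450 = -13.81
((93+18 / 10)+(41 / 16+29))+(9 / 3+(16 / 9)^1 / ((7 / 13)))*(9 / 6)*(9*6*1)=356603 / 560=636.79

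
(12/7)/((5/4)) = 48/35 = 1.37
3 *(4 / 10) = 6 / 5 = 1.20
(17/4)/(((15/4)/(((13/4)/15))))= 221/900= 0.25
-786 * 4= -3144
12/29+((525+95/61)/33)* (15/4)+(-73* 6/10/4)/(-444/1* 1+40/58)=27415598759/454845280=60.27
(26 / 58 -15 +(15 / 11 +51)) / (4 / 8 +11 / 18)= 54279 / 1595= 34.03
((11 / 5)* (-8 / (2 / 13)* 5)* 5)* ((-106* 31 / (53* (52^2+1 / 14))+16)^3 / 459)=-632843266672884650240 / 24902977188162987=-25412.35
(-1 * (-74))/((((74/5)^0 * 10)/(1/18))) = 37/90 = 0.41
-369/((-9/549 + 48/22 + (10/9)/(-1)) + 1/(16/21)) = -155.91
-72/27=-8/3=-2.67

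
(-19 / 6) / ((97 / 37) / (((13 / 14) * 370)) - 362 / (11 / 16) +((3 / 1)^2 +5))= 18597865 / 3010139766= 0.01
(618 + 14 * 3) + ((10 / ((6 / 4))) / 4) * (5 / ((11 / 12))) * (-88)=-140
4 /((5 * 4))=1 /5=0.20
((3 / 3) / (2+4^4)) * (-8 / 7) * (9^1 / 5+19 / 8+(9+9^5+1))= -787509 / 3010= -261.63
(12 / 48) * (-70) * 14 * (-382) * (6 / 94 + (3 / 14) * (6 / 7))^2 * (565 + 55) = 384746580000 / 108241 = 3554536.45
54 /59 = 0.92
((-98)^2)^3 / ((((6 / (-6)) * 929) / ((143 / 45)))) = -126675460463552 / 41805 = -3030150949.97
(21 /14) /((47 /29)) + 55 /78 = 2989 /1833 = 1.63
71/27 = 2.63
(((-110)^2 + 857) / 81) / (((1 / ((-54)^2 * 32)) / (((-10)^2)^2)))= 149264640000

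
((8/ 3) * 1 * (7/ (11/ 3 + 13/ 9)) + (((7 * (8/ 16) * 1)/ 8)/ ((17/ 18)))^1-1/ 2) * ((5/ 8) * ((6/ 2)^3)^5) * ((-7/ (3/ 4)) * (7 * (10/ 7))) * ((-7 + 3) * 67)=634212243036225/ 782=811013098511.80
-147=-147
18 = 18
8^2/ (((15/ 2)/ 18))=768/ 5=153.60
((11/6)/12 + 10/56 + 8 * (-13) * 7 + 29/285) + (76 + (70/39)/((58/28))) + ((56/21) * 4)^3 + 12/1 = 31133728267/54152280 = 574.93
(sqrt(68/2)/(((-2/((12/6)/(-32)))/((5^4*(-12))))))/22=-1875*sqrt(34)/176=-62.12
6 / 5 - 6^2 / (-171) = 134 / 95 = 1.41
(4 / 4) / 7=0.14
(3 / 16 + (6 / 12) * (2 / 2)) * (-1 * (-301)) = 3311 / 16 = 206.94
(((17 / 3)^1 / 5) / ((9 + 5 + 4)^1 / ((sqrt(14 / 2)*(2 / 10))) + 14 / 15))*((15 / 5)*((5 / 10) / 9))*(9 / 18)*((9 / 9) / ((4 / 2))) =-833 / 21853536 + 3825*sqrt(7) / 7284512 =0.00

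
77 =77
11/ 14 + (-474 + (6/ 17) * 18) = -111113/ 238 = -466.86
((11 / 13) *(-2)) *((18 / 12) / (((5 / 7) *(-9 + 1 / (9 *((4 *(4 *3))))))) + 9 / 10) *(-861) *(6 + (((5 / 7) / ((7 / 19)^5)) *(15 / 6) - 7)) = 166300167388707 / 653288090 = 254558.70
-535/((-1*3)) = 535/3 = 178.33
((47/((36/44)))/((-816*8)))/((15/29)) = -14993/881280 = -0.02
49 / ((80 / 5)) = 49 / 16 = 3.06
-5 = -5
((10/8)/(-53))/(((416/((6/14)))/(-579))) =8685/617344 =0.01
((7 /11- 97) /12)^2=70225 /1089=64.49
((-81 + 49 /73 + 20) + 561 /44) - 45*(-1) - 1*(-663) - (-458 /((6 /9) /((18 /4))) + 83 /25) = 27364789 /7300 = 3748.60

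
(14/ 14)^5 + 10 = 11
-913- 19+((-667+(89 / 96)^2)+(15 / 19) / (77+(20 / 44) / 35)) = -165944528173 / 103836672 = -1598.13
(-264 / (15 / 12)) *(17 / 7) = -17952 / 35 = -512.91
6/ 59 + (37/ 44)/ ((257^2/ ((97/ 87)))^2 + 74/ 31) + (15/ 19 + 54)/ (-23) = -2648137533001277050031/ 1161231525767405330260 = -2.28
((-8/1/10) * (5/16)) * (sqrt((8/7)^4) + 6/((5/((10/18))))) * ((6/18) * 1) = -145/882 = -0.16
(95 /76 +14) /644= 0.02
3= 3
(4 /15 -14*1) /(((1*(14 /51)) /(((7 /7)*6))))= -10506 /35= -300.17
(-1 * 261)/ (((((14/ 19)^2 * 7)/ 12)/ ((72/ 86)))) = -10175868/ 14749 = -689.94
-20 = -20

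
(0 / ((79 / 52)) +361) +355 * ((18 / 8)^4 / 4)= 2635.57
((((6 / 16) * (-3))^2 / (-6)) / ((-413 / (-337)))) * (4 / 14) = -9099 / 185024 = -0.05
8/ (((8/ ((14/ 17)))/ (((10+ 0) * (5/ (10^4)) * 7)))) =49/ 1700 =0.03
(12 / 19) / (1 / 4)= 48 / 19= 2.53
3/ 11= 0.27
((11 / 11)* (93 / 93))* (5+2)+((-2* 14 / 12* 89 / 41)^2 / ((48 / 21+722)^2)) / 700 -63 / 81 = 241975649356903 / 38888943210000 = 6.22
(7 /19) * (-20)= -140 /19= -7.37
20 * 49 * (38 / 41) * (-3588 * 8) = -1068936960 / 41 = -26071633.17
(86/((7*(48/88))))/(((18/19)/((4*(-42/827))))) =-4.83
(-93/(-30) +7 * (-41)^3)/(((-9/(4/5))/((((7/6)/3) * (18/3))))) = 67542146/675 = 100062.44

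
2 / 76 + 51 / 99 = 679 / 1254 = 0.54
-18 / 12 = -1.50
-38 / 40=-19 / 20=-0.95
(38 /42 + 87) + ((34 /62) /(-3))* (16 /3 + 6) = 167632 /1953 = 85.83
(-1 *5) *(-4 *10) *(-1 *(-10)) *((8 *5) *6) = 480000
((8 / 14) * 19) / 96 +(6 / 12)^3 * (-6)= -107 / 168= -0.64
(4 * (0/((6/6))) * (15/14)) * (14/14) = 0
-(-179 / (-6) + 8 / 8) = -30.83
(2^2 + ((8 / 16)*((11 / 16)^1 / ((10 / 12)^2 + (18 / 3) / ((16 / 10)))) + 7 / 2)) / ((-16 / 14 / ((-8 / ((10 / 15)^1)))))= 203679 / 2560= 79.56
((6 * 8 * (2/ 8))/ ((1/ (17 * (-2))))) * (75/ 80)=-382.50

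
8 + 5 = 13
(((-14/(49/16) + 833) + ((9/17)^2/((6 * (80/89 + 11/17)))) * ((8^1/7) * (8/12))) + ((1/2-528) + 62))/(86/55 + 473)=11112674045/14529956882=0.76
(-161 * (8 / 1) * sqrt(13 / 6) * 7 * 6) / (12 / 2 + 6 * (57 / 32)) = -144256 * sqrt(78) / 267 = -4771.66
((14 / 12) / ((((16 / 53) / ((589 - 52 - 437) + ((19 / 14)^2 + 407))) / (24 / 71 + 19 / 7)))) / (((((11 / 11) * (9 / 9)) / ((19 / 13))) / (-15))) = -761770128635 / 5789056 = -131587.97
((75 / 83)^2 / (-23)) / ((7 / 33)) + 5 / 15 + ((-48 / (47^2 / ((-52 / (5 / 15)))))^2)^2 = 10473992259827058776126 / 79229365691616948507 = 132.20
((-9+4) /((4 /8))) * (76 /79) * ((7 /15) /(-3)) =1064 /711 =1.50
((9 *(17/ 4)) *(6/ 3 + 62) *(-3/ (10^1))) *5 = -3672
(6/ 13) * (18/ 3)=36/ 13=2.77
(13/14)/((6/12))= 13/7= 1.86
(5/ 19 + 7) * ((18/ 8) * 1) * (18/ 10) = 5589/ 190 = 29.42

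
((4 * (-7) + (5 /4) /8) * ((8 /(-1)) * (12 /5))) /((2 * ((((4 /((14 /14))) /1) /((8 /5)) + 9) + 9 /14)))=18711 /850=22.01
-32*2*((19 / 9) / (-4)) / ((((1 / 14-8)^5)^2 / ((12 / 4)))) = 87933415112704 / 851826295820704696803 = 0.00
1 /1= 1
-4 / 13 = -0.31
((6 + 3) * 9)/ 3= 27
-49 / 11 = -4.45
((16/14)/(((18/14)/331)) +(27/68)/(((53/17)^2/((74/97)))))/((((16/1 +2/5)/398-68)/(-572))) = 410682845637350/165819166083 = 2476.69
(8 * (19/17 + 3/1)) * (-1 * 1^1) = -560/17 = -32.94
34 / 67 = 0.51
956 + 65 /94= 956.69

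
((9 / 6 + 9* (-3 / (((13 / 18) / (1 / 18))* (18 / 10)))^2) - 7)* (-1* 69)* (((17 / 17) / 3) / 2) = 41607 / 676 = 61.55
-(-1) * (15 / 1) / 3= 5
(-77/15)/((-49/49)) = 77/15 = 5.13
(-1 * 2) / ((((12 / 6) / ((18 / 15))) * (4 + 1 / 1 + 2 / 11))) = -22 / 95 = -0.23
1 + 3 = 4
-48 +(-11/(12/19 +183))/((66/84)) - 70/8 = -793067/13956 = -56.83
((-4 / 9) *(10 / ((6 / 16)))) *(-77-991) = 113920 / 9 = 12657.78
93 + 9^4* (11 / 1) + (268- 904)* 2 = 70992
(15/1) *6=90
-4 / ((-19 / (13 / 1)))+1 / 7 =383 / 133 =2.88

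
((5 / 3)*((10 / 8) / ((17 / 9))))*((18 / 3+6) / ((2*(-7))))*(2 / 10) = -45 / 238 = -0.19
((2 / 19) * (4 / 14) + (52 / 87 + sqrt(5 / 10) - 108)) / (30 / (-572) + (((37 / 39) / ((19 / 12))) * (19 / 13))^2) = -780654614168 / 5194603743 + 314171 * sqrt(2) / 448933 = -149.29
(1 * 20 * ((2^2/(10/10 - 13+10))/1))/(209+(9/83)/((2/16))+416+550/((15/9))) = -3320/79337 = -0.04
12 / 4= 3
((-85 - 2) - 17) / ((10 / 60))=-624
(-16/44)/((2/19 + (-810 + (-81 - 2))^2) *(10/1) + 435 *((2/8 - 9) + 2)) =-304/6664219815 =-0.00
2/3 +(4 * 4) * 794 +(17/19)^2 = 13760021/1083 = 12705.47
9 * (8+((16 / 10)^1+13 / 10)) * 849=832869 / 10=83286.90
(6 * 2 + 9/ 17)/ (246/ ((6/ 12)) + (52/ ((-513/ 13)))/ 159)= 0.03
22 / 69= 0.32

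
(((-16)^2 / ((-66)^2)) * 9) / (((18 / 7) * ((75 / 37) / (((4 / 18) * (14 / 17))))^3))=249073362944 / 1645454820796875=0.00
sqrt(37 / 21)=1.33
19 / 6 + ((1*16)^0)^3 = 25 / 6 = 4.17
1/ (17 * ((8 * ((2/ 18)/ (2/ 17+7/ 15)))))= 447/ 11560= 0.04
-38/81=-0.47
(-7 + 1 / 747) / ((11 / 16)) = -83648 / 8217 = -10.18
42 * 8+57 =393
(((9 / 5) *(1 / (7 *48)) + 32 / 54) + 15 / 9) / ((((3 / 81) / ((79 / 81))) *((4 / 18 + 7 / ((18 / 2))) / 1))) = 2705039 / 45360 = 59.63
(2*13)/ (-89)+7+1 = 686/ 89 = 7.71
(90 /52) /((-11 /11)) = -1.73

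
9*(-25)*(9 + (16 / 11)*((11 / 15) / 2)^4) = -456956 / 225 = -2030.92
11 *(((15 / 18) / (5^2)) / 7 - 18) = -41569 / 210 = -197.95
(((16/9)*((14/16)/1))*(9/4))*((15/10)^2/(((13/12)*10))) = 189/260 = 0.73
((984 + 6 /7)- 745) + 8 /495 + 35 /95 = 15816314 /65835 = 240.24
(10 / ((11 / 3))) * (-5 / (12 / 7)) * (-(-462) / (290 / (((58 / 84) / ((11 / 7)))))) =-245 / 44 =-5.57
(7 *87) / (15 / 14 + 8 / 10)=42630 / 131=325.42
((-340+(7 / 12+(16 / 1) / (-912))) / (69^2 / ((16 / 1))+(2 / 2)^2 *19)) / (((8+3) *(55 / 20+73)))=-137584 / 106917085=-0.00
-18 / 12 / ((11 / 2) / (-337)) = 1011 / 11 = 91.91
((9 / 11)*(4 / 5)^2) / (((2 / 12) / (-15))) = -2592 / 55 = -47.13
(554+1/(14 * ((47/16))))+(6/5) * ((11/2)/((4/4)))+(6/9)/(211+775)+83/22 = 30209393581/53525010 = 564.40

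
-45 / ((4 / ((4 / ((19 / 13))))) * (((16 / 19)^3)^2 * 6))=-482839305 / 33554432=-14.39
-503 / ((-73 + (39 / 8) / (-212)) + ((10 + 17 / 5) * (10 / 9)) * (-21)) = 2559264 / 1962389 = 1.30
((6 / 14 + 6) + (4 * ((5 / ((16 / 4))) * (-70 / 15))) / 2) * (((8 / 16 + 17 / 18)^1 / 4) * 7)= -715 / 54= -13.24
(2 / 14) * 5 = 5 / 7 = 0.71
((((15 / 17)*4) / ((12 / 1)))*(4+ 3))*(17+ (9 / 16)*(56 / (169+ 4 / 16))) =407225 / 11509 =35.38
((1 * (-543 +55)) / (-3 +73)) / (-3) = 244 / 105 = 2.32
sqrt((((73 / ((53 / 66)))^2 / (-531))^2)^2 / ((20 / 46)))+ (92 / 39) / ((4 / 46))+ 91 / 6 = 3299 / 78+ 3326229171848 * sqrt(230) / 137333821805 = 409.61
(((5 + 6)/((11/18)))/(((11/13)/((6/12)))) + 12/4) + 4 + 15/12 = 831/44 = 18.89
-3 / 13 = -0.23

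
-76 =-76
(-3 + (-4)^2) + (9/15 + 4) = 88/5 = 17.60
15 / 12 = 5 / 4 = 1.25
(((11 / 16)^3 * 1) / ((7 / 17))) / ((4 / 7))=22627 / 16384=1.38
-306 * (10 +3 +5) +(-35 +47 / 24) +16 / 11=-1462451 / 264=-5539.59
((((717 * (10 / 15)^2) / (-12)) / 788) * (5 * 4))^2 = 1428025 / 3143529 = 0.45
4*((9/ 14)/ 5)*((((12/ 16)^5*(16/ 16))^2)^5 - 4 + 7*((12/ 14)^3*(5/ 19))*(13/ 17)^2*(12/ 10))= -9779806018493336802002636395371114189/ 5968774049819125554402775685367070720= -1.64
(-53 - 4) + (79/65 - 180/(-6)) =-1676/65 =-25.78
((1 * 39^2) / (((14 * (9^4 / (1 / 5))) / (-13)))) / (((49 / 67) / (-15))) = 147199 / 166698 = 0.88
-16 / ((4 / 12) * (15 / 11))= -176 / 5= -35.20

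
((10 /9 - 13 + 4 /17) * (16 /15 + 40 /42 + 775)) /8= -145469621 /128520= -1131.88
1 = 1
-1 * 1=-1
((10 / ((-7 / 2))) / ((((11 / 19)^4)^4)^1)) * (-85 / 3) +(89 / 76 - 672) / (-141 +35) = 508170.78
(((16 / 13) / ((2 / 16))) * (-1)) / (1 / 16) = -2048 / 13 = -157.54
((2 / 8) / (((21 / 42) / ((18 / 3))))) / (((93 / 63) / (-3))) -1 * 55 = -1894 / 31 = -61.10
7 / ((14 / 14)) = 7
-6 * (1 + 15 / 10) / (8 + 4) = -5 / 4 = -1.25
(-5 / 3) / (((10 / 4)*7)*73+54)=-10 / 7989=-0.00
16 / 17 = 0.94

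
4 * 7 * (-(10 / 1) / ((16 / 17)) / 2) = -595 / 4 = -148.75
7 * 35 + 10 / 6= 740 / 3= 246.67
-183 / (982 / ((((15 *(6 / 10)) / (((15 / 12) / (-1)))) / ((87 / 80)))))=17568 / 14239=1.23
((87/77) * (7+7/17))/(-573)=-522/35717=-0.01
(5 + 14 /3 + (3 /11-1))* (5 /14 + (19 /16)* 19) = 757265 /3696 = 204.89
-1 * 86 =-86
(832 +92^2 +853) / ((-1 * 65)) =-10149 / 65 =-156.14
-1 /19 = -0.05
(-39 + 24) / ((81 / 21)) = -35 / 9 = -3.89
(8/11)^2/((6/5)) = 160/363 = 0.44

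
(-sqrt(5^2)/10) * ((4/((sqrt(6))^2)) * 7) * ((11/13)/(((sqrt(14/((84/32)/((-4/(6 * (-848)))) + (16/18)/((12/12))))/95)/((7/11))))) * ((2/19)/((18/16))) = -280 * sqrt(420826)/1053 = -172.50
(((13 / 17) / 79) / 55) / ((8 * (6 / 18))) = 39 / 590920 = 0.00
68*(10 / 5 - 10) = -544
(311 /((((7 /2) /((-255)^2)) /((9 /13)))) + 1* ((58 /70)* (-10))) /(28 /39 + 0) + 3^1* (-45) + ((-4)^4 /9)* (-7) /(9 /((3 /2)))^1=7370963710 /1323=5571401.14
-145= -145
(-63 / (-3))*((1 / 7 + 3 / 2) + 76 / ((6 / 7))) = 1896.50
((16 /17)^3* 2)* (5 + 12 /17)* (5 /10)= 397312 /83521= 4.76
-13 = -13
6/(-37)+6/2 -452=-16619/37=-449.16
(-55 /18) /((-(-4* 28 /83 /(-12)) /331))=1511015 /168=8994.14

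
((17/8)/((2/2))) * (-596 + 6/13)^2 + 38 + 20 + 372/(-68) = 4330863083/5746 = 753717.91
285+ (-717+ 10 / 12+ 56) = -2251 / 6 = -375.17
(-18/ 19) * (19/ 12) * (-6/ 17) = 9/ 17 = 0.53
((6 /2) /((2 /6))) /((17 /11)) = 99 /17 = 5.82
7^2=49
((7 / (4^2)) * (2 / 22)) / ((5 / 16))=7 / 55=0.13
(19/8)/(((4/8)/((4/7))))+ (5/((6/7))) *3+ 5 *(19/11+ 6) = 9063/154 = 58.85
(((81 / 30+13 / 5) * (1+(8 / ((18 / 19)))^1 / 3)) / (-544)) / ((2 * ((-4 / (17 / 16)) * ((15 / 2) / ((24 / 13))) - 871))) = 5459 / 260357760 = 0.00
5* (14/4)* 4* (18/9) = 140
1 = 1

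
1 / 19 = 0.05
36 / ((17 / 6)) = 216 / 17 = 12.71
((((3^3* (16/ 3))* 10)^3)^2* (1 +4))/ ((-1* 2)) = -22290251120640000000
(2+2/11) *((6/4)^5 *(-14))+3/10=-12741/55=-231.65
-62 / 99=-0.63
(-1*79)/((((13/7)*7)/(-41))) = 3239/13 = 249.15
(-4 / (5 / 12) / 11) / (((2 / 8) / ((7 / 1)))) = -1344 / 55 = -24.44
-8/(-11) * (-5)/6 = -20/33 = -0.61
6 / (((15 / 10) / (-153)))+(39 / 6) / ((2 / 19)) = -2201 / 4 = -550.25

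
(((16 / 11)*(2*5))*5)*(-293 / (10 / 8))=-187520 / 11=-17047.27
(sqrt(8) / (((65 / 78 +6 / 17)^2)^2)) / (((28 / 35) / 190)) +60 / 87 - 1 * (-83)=2427 / 29 +51415527600 * sqrt(2) / 214358881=422.90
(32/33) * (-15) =-160/11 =-14.55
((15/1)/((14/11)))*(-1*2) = -165/7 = -23.57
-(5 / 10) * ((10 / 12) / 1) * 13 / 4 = -65 / 48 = -1.35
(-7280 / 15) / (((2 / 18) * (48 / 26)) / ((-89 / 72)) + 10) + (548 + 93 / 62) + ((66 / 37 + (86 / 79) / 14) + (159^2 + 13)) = 18016339748383 / 698415774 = 25796.01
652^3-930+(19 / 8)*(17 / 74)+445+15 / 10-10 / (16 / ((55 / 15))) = 492249165211 / 1776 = 277167322.75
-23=-23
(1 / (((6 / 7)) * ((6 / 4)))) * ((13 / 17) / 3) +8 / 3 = 1315 / 459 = 2.86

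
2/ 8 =1/ 4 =0.25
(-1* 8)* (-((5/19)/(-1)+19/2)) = 1404/19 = 73.89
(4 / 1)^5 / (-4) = -256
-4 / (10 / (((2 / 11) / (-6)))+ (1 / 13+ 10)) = 52 / 4159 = 0.01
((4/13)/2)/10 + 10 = 651/65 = 10.02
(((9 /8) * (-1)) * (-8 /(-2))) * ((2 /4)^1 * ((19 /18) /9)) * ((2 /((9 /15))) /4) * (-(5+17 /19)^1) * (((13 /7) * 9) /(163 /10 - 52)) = -650 /1071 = -0.61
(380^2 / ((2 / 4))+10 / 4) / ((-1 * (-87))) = 192535 / 58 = 3319.57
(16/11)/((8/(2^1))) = 4/11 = 0.36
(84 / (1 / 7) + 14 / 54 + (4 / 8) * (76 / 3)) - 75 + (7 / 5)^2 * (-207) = 81139 / 675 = 120.21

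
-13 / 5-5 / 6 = -103 / 30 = -3.43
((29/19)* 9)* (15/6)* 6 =3915/19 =206.05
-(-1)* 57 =57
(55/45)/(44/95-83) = -1045/70569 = -0.01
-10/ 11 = -0.91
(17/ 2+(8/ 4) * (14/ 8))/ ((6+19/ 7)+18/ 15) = 420/ 347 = 1.21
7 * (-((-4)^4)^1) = -1792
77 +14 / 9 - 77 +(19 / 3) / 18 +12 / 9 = 175 / 54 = 3.24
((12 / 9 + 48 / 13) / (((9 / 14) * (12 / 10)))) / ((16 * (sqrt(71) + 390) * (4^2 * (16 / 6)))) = 8575 / 350274816 - 1715 * sqrt(71) / 27321435648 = 0.00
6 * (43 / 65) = 258 / 65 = 3.97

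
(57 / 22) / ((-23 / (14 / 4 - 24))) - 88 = -86719 / 1012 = -85.69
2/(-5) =-2/5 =-0.40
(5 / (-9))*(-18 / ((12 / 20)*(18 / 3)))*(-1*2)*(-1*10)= 500 / 9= 55.56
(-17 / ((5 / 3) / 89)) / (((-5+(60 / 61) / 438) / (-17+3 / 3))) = -323394672 / 111275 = -2906.27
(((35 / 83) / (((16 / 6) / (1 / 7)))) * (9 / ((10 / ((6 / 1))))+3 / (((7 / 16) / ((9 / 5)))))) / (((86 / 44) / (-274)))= -56.19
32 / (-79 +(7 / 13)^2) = -2704 / 6651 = -0.41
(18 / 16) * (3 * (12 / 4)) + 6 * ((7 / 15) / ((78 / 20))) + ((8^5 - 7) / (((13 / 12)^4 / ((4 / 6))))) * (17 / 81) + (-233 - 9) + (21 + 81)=2192681443 / 685464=3198.83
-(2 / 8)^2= -1 / 16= -0.06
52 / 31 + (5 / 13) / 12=8267 / 4836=1.71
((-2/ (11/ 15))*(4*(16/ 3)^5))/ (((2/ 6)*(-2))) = 20971520/ 297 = 70611.18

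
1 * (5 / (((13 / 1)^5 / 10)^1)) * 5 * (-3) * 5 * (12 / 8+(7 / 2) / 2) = -1875 / 57122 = -0.03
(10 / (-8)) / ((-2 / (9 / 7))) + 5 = 325 / 56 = 5.80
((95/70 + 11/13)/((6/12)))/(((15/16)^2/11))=1129216/20475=55.15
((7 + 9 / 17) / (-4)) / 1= -32 / 17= -1.88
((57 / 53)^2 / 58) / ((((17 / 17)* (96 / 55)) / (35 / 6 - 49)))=-5142445 / 10427008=-0.49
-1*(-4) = 4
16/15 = 1.07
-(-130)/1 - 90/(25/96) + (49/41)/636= -28109683/130380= -215.60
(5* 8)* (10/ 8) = 50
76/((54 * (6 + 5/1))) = 38/297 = 0.13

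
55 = 55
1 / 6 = 0.17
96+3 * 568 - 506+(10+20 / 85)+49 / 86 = 1907625 / 1462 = 1304.81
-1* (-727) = 727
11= 11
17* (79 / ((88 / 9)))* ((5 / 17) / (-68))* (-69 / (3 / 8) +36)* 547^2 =39356455815 / 1496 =26307791.32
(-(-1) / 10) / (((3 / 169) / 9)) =507 / 10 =50.70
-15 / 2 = -7.50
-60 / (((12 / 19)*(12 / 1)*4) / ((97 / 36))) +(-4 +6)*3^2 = 21889 / 1728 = 12.67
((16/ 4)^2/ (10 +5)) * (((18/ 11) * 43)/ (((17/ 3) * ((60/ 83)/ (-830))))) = -15207.38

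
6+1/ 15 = 91/ 15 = 6.07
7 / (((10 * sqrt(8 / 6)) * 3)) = 7 * sqrt(3) / 60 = 0.20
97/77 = 1.26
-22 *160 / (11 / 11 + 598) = -3520 / 599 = -5.88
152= 152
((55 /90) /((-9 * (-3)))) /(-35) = -11 /17010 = -0.00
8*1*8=64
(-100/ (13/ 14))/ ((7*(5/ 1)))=-40/ 13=-3.08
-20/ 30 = -2/ 3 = -0.67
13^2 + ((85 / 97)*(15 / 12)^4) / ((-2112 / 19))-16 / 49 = 433409986385 / 2569814016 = 168.65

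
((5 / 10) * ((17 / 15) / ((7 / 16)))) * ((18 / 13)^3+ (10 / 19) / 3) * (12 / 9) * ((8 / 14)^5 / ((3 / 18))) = 1.79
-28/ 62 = -0.45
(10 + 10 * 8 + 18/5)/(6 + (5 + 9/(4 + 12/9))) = 7488/1015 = 7.38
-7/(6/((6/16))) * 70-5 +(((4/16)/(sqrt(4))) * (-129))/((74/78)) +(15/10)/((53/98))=-49.85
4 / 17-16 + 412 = 6736 / 17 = 396.24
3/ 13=0.23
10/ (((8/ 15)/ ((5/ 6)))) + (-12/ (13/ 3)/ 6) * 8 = 1241/ 104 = 11.93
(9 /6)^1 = 3 /2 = 1.50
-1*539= -539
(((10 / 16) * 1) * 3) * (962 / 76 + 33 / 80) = 59601 / 2432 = 24.51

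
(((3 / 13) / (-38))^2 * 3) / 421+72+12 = 8630089131 / 102739156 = 84.00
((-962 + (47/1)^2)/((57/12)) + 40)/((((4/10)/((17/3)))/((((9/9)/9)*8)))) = 651440/171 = 3809.59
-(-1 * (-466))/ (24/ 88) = -5126/ 3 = -1708.67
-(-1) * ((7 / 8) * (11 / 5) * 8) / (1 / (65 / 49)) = 143 / 7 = 20.43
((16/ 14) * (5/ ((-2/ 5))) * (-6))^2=360000/ 49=7346.94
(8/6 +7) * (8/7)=200/21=9.52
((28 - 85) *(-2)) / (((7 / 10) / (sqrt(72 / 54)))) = 760 *sqrt(3) / 7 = 188.05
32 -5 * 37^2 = -6813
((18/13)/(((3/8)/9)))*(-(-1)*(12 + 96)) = 46656/13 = 3588.92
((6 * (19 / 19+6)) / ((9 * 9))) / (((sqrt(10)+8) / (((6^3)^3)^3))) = 78622031095114235904 -9827753886889279488 * sqrt(10) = 47543944528971309851.08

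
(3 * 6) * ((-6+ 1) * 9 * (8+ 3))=-8910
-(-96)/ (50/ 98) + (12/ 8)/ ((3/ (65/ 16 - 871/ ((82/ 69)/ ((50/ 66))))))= -31543997/ 360800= -87.43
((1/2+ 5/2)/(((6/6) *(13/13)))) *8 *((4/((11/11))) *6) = 576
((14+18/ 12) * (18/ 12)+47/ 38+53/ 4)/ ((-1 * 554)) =-717/ 10526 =-0.07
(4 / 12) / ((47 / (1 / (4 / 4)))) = 1 / 141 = 0.01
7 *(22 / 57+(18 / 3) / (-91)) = 1660 / 741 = 2.24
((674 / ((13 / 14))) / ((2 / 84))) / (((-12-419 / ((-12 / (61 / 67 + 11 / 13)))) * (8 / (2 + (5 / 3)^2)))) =95147906 / 257823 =369.04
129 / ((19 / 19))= 129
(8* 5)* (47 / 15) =376 / 3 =125.33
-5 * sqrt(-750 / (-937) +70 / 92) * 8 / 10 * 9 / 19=-18 * sqrt(2900549090) / 409469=-2.37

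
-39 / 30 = -1.30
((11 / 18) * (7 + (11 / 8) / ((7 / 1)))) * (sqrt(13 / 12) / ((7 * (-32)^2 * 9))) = 4433 * sqrt(39) / 390168576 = 0.00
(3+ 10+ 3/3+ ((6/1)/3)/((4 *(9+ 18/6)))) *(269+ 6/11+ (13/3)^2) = 1202416/297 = 4048.54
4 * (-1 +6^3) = 860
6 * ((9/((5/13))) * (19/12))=2223/10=222.30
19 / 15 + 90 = 1369 / 15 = 91.27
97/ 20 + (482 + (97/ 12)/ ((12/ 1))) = 351017/ 720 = 487.52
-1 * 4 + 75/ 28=-37/ 28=-1.32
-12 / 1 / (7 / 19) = -228 / 7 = -32.57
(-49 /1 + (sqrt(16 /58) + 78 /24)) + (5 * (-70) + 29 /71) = -112277 /284 + 2 * sqrt(58) /29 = -394.82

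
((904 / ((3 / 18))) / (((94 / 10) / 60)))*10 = 16272000 / 47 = 346212.77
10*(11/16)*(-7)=-385/8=-48.12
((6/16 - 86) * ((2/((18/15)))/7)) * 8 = -3425/21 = -163.10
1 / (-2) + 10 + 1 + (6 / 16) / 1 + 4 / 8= 91 / 8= 11.38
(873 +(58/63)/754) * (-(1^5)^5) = -714988/819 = -873.00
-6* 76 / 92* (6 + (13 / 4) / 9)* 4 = -8702 / 69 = -126.12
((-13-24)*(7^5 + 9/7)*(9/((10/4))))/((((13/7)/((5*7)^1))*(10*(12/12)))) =-274260798/65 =-4219396.89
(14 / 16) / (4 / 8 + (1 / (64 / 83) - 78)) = -56 / 4877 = -0.01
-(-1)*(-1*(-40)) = 40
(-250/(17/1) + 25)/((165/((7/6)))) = 245/3366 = 0.07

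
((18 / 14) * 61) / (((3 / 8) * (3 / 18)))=8784 / 7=1254.86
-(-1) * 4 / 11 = 4 / 11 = 0.36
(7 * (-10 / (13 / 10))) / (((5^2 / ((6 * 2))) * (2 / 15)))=-193.85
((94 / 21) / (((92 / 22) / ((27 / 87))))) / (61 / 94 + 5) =48598 / 826413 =0.06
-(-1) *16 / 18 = 8 / 9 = 0.89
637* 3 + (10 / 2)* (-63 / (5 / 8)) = 1407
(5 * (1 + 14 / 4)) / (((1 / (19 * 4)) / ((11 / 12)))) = 3135 / 2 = 1567.50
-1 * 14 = -14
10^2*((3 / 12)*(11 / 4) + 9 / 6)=875 / 4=218.75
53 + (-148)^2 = 21957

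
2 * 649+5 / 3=3899 / 3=1299.67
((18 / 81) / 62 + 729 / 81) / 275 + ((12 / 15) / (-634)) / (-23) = 18345682 / 559401975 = 0.03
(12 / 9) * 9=12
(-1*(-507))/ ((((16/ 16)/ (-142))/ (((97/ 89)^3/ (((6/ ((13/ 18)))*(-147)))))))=142365123251/ 1865347974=76.32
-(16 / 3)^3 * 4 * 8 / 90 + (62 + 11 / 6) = 24043 / 2430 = 9.89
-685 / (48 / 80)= -3425 / 3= -1141.67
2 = 2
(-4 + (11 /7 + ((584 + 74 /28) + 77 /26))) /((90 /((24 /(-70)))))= -35622 /15925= -2.24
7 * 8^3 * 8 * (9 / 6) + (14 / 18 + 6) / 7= 2709565 / 63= 43008.97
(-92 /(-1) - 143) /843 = -17 /281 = -0.06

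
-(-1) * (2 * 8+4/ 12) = 49/ 3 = 16.33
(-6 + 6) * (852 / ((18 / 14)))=0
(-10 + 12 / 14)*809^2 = -41886784 / 7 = -5983826.29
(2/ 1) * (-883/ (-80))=883/ 40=22.08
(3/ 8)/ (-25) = -3/ 200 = -0.02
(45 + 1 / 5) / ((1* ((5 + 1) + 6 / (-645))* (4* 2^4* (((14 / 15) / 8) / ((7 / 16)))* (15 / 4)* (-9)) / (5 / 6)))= -24295 / 2225664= -0.01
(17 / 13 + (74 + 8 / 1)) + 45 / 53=57984 / 689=84.16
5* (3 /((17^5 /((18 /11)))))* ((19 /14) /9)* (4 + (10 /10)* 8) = 3420 /109328989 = 0.00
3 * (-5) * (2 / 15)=-2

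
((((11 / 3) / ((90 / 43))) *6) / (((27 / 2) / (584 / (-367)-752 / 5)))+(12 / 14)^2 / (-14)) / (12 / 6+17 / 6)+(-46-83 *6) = -1400840488508 / 2464120575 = -568.50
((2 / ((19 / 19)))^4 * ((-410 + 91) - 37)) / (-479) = 5696 / 479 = 11.89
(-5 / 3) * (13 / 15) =-13 / 9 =-1.44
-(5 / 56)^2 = -25 / 3136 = -0.01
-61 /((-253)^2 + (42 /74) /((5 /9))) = -11285 /11841854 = -0.00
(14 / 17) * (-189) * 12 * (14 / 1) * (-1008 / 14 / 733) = 32006016 / 12461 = 2568.49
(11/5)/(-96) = -11/480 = -0.02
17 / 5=3.40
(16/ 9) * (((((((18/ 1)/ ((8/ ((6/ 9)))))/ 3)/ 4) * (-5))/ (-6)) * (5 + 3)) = 40/ 27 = 1.48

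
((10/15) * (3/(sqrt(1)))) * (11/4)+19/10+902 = 4547/5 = 909.40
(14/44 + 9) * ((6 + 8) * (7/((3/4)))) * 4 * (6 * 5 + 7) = 5946640/33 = 180201.21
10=10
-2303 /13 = -177.15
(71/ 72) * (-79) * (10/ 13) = -28045/ 468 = -59.93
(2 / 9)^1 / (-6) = -1 / 27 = -0.04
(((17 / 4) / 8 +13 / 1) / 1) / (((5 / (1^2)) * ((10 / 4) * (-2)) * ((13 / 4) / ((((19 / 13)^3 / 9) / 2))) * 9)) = -2969947 / 925376400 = -0.00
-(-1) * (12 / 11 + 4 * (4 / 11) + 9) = 127 / 11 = 11.55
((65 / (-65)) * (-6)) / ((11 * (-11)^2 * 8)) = 0.00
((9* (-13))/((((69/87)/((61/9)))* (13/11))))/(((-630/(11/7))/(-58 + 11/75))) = -928758611/7607250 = -122.09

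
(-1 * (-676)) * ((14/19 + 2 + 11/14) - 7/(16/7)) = 165451/532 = 311.00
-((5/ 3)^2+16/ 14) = -247/ 63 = -3.92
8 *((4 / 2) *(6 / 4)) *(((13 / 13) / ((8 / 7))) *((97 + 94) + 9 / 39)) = 4015.85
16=16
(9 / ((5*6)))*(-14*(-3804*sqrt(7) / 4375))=11412*sqrt(7) / 3125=9.66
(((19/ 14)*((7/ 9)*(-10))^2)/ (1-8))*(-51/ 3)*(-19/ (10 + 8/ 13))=-1994525/ 5589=-356.87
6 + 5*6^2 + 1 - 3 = 184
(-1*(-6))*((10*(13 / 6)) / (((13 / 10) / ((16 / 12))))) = 400 / 3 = 133.33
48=48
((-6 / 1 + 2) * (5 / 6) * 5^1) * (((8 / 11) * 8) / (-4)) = 800 / 33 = 24.24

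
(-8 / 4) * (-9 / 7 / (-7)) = -0.37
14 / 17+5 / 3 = 127 / 51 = 2.49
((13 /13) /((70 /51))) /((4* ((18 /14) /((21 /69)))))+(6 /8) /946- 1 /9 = -131597 /1958220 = -0.07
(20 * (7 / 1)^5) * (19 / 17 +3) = 1384105.88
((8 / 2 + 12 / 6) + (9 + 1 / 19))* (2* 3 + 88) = 26884 / 19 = 1414.95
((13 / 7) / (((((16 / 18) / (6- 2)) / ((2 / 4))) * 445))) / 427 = 0.00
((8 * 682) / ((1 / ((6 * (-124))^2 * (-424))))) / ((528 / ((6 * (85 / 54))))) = -68714728960 / 3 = -22904909653.33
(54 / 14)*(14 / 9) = 6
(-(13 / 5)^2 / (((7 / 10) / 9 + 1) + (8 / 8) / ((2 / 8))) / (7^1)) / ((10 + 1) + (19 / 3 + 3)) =-9126 / 975695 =-0.01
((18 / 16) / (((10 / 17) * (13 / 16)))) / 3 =51 / 65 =0.78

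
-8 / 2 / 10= -2 / 5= -0.40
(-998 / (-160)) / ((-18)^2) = 499 / 25920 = 0.02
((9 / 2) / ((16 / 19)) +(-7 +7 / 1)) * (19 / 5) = 3249 / 160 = 20.31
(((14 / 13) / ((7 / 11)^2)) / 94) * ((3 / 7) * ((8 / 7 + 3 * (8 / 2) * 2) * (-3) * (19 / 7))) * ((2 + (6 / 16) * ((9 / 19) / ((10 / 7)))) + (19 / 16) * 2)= -11703483 / 1047865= -11.17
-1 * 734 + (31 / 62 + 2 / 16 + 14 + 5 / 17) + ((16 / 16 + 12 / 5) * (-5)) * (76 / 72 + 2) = -943735 / 1224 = -771.03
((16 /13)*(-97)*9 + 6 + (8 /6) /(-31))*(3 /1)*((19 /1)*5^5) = -76701931250 /403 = -190327372.83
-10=-10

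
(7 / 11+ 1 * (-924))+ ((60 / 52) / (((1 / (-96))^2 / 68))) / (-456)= -6817259 / 2717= -2509.11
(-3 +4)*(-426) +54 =-372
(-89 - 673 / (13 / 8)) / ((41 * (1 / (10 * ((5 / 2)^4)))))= -20440625 / 4264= -4793.77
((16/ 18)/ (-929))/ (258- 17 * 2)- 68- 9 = -18026317/ 234108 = -77.00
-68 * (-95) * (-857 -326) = -7642180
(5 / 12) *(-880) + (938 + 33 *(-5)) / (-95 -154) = -30691 / 83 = -369.77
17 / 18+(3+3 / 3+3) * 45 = 5687 / 18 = 315.94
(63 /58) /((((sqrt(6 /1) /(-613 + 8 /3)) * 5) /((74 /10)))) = -400.56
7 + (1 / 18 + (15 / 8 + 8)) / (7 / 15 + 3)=947 / 96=9.86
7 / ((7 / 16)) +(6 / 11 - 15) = 17 / 11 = 1.55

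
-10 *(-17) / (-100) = -17 / 10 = -1.70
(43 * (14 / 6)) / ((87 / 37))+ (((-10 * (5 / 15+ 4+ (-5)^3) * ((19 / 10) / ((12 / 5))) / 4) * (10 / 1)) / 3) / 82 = 13452083 / 256824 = 52.38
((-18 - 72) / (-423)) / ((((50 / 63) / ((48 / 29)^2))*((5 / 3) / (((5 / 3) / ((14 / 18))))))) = 186624 / 197635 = 0.94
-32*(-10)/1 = 320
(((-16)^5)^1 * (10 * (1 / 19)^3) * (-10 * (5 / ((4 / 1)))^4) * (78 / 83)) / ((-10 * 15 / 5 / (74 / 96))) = -901.23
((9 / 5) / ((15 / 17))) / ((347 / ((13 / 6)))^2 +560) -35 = -35.00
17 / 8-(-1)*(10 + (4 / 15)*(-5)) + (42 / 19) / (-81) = 44177 / 4104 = 10.76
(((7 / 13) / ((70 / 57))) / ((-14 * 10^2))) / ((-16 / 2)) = 57 / 1456000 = 0.00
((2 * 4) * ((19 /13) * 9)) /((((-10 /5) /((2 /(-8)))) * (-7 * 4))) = -171 /364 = -0.47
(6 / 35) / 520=3 / 9100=0.00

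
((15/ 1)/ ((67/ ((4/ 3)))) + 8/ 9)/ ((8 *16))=179/ 19296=0.01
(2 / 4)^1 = 0.50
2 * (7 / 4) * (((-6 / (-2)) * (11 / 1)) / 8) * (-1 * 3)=-693 / 16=-43.31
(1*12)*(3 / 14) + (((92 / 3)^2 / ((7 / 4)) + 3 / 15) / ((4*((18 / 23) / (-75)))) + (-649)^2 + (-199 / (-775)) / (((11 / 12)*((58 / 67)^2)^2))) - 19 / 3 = 3722515347330185561 / 9116710633800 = 408317.81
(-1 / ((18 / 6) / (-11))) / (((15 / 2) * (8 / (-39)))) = -143 / 60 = -2.38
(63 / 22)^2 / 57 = 1323 / 9196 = 0.14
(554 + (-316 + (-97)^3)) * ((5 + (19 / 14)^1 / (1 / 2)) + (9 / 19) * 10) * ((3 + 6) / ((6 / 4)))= -9065954160 / 133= -68165068.87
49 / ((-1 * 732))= -49 / 732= -0.07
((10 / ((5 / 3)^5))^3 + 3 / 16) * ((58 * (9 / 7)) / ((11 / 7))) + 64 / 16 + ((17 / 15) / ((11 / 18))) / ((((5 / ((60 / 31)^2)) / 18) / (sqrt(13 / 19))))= 264384 * sqrt(247) / 200849 + 756467894431 / 21484375000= 55.90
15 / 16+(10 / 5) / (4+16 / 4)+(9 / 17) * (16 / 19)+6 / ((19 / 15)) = 32921 / 5168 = 6.37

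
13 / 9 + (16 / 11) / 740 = 26491 / 18315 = 1.45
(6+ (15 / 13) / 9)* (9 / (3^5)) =239 / 1053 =0.23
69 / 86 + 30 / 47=5823 / 4042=1.44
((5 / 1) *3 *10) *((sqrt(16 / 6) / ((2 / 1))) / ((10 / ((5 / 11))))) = 25 *sqrt(6) / 11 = 5.57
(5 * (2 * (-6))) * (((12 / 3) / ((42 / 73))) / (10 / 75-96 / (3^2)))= 21900 / 553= 39.60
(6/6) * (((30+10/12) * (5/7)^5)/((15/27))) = 346875/33614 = 10.32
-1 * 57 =-57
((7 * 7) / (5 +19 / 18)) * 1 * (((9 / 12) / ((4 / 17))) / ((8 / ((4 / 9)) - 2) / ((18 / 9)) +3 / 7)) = 157437 / 51448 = 3.06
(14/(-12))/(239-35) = -7/1224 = -0.01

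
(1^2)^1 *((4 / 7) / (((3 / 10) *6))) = 20 / 63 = 0.32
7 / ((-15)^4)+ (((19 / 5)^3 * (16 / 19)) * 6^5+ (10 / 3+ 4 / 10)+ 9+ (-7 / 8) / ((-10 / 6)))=145527299921 / 405000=359326.67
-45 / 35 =-9 / 7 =-1.29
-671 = -671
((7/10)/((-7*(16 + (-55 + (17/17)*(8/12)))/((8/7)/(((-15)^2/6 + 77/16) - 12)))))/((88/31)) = 744/21473375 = 0.00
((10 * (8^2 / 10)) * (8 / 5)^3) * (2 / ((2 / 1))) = 32768 / 125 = 262.14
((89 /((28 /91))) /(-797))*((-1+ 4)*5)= -17355 /3188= -5.44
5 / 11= 0.45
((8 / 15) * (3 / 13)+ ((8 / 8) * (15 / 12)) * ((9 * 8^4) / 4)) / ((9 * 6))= 374404 / 1755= 213.34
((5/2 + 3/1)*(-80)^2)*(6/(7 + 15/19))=1003200/37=27113.51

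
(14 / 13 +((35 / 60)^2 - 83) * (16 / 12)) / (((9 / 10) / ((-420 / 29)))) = 53629450 / 30537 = 1756.21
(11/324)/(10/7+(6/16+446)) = 154/2031237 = 0.00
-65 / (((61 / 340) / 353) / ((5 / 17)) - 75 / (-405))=-61951500 / 178147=-347.75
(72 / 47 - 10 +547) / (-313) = -1.72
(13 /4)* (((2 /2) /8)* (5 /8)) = 0.25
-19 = -19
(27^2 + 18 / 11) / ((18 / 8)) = 324.73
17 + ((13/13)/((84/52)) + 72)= 1882/21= 89.62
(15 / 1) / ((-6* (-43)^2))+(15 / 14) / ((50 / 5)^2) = 4847 / 517720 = 0.01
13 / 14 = 0.93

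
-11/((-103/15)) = 165/103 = 1.60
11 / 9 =1.22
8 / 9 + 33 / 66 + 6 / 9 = 37 / 18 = 2.06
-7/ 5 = -1.40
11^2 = 121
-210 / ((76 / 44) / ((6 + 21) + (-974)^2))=-2191503930 / 19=-115342312.11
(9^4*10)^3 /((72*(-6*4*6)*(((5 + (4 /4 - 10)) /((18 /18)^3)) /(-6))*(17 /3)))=-3922632451125 /544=-7210721417.51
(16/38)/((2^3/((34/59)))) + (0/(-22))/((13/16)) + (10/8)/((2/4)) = 5673/2242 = 2.53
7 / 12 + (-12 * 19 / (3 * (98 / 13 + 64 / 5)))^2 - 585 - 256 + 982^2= 5051667739363 / 5243052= 963497.55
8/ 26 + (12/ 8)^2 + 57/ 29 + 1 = 8329/ 1508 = 5.52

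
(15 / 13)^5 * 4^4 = 194400000 / 371293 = 523.58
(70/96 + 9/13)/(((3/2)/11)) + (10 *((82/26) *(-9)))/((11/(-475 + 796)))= -8272.72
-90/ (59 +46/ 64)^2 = -10240/ 405769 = -0.03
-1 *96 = -96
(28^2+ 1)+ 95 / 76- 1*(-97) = 3533 / 4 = 883.25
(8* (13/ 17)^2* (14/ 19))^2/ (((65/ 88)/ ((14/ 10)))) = 16976447488/ 753777025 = 22.52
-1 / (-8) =0.12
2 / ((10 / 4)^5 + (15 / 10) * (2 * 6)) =64 / 3701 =0.02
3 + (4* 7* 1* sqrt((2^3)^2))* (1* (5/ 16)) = 73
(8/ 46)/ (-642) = -2/ 7383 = -0.00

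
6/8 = 3/4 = 0.75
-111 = -111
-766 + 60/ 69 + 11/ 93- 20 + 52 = -1567913/ 2139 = -733.01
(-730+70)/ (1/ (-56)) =36960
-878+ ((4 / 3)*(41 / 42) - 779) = -104309 / 63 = -1655.70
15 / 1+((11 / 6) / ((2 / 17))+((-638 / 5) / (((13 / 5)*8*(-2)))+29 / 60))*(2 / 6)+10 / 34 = 1724233 / 79560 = 21.67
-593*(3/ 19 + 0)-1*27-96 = -216.63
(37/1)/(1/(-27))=-999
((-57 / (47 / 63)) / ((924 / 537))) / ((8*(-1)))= 91827 / 16544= 5.55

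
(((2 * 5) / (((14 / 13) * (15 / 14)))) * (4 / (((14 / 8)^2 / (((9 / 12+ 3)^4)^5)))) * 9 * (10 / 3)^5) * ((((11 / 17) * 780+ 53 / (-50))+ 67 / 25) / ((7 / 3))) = 8613186205731189250946044921875 / 3130494287872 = 2751382182392075385.35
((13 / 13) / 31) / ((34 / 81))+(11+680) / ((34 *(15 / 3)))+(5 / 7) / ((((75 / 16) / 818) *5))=8043241 / 276675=29.07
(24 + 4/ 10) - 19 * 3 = -32.60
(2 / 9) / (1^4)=2 / 9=0.22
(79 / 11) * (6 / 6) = 79 / 11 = 7.18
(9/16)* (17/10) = 153/160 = 0.96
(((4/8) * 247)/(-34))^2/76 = 0.17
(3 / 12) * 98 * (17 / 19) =21.92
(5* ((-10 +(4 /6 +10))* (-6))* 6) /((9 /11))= -440 /3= -146.67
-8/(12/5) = -10/3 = -3.33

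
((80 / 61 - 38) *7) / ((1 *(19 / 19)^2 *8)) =-7833 / 244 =-32.10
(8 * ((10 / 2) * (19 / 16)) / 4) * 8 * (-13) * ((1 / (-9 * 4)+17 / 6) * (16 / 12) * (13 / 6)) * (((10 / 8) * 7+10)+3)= -47025095 / 216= -217708.77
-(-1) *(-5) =-5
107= 107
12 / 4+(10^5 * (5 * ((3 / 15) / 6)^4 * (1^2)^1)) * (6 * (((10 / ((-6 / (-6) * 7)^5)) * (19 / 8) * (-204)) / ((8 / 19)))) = 140453 / 302526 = 0.46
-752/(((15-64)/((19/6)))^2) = -67868/21609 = -3.14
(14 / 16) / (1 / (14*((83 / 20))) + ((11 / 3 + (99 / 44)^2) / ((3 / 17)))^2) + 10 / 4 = 147413479873 / 58956958618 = 2.50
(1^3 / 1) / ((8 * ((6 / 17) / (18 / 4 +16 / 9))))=1921 / 864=2.22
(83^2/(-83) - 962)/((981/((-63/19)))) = 385/109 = 3.53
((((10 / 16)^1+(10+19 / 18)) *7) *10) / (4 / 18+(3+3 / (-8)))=11774 / 41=287.17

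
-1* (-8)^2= -64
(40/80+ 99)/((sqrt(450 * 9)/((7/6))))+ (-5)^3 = -125+ 1393 * sqrt(2)/1080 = -123.18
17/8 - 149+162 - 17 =-15/8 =-1.88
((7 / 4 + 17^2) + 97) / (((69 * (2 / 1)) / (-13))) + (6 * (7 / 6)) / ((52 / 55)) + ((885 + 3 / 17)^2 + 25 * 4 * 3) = 541837244961 / 691288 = 783808.26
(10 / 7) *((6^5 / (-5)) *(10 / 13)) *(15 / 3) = -777600 / 91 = -8545.05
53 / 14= 3.79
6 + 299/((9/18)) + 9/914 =552065/914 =604.01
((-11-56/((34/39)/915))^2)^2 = 997470403119616003674721/83521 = 11942749764964691558.71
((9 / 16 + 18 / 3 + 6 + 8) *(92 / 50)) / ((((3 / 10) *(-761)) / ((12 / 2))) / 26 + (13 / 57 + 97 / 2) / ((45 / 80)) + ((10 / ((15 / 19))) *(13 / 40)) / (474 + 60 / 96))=191613034431 / 431352883375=0.44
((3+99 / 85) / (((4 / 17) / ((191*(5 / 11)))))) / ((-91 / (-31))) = 1048017 / 2002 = 523.49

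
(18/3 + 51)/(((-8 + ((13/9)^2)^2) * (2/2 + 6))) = -373977/167489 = -2.23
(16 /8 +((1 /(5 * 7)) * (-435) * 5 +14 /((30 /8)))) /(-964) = 5923 /101220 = 0.06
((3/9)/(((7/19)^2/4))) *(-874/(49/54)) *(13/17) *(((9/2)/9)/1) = -147660552/40817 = -3617.62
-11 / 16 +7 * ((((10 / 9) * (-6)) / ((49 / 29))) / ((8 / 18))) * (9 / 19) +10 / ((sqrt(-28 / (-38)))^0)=-42823 / 2128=-20.12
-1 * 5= -5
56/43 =1.30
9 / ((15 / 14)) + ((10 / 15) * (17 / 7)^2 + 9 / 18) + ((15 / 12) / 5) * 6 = 10534 / 735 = 14.33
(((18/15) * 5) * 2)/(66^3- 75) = 4/95807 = 0.00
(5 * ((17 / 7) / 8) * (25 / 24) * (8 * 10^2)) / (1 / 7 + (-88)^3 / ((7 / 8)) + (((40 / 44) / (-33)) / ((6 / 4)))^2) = -840027375 / 517229956558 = -0.00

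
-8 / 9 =-0.89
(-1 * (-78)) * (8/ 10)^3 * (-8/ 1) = -39936/ 125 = -319.49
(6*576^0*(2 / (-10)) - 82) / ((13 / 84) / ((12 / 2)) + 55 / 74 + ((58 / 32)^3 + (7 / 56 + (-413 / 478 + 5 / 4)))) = -949278081024 / 82541165165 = -11.50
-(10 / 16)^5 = -3125 / 32768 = -0.10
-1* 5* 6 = -30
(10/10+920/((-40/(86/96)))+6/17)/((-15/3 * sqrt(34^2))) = 15709/138720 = 0.11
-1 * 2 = -2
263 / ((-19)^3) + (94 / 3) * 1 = 643957 / 20577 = 31.29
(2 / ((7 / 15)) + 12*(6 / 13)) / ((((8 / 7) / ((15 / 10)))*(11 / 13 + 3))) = 1341 / 400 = 3.35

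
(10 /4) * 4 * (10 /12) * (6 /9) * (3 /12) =25 /18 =1.39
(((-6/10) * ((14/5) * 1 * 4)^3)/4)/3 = -43904/625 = -70.25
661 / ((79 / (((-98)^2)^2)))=771753612.35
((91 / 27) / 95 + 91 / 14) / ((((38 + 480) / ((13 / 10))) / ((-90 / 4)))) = -435851 / 1181040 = -0.37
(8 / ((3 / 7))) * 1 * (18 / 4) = 84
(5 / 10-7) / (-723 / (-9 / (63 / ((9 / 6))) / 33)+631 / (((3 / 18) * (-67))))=-871 / 14912256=-0.00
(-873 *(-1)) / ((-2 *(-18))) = 97 / 4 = 24.25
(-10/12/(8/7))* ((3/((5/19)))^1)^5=-1403948133/10000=-140394.81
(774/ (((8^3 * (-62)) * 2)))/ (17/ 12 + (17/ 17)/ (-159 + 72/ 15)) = -298377/ 34513664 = -0.01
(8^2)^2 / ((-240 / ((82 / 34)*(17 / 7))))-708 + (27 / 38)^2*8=-803.92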